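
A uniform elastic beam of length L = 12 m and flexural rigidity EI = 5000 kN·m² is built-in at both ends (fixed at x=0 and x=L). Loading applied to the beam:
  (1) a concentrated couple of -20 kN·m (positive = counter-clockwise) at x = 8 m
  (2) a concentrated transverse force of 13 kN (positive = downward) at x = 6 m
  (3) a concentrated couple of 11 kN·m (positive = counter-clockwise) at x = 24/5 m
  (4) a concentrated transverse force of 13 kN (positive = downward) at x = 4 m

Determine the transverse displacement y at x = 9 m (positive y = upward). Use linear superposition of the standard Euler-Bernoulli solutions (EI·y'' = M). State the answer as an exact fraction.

Load 1 — applied couple M₀=-20 kN·m at a=8 m (b=L-a=4):
  y_1 = (R_Ax³/6 - M_Ax²/2 - M₀(x-a)²/2)/EI  [x>a] with R_A=-20/9, M_A=-20/3 = ((-20/9)·9³/6 - (-20/3)·9²/2 - (-20)·(9-8)²/2)/5000 = 1/500 m
Load 2 — point force P=13 kN at a=6 m (b=L-a=6):
  y_2 = -Pa²(L-x)²(3bL-(3b+a)(L-x))/(6L³EI)  [x>a] = -13·6²·(12-9)²·(3·6·12-(3·6+6)·(12-9))/(6·12³·5000) = -117/10000 m
Load 3 — applied couple M₀=11 kN·m at a=24/5 m (b=L-a=36/5):
  y_3 = (R_Ax³/6 - M_Ax²/2 - M₀(x-a)²/2)/EI  [x>a] with R_A=33/25, M_A=33/25 = ((33/25)·9³/6 - (33/25)·9²/2 - 11·(9-(24/5))²/2)/5000 = 99/50000 m
Load 4 — point force P=13 kN at a=4 m (b=L-a=8):
  y_4 = -Pa²(L-x)²(3bL-(3b+a)(L-x))/(6L³EI)  [x>a] = -13·4²·(12-9)²·(3·8·12-(3·8+4)·(12-9))/(6·12³·5000) = -221/30000 m
Superposition: y = Σ y_i = -2263/150000 m ≈ -0.015087 m

y(9) = -2263/150000 m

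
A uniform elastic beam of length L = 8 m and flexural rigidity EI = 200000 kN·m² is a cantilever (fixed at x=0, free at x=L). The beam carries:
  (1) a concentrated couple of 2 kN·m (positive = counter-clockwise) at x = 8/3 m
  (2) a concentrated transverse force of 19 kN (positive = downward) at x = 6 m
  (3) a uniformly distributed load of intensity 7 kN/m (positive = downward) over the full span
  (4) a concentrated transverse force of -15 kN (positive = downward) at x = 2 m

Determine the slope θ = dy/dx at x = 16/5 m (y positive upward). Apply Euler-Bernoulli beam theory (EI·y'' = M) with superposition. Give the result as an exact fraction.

θ(16/5) = -43781/12500000 rad

Load 1 — applied couple M₀=2 kN·m at a=8/3 m (b=L-a=16/3):
  θ_1 = M₀a/EI  [x>a] = 2·(8/3)/200000 = 1/37500 rad
Load 2 — point force P=19 kN at a=6 m (b=L-a=2):
  θ_2 = -Px(2a-x)/(2EI)  [x≤a] = -19·(16/5)·(2·6-(16/5))/(2·200000) = -209/156250 rad
Load 3 — uniform load w=7 kN/m over full span:
  θ_3 = -wx(x²-3Lx+3L²)/(6EI) = -7·(16/5)·((16/5)²-3·8·(16/5)+3·8²)/(6·200000) = -2744/1171875 rad
Load 4 — point force P=-15 kN at a=2 m (b=L-a=6):
  θ_4 = -Pa²/(2EI)  [x>a] = -(-15)·2²/(2·200000) = 3/20000 rad
Superposition: θ = Σ θ_i = -43781/12500000 rad ≈ -0.003502 rad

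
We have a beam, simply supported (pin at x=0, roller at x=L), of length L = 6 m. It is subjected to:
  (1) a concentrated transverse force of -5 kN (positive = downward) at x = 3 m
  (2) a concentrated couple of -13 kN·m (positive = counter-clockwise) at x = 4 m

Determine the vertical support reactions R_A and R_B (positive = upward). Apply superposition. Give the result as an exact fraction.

Load 1 — point force P=-5 kN at a=3 m (b=L-a=3):
  R_A = Pb/L = (-5)·3/6 = -5/2 kN
  R_B = Pa/L = (-5)·3/6 = -5/2 kN
Load 2 — applied couple M₀=-13 kN·m at a=4 m (b=L-a=2):
  R_A = M₀/L = (-13)/6 = -13/6 kN
  R_B = -M₀/L = -(-13)/6 = 13/6 kN
Superposition: R_A = -14/3 kN, R_B = -1/3 kN

R_A = -14/3 kN, R_B = -1/3 kN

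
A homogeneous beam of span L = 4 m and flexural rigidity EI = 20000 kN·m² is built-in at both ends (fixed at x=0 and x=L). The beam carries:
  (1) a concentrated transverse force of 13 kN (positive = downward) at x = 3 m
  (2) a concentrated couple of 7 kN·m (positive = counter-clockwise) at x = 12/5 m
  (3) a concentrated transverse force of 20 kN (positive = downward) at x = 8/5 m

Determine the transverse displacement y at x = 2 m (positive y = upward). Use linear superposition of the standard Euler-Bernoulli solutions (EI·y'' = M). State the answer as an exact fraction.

y(2) = -463/1000000 m

Load 1 — point force P=13 kN at a=3 m (b=L-a=1):
  y_1 = -Pb²x²(3aL-(3a+b)x)/(6L³EI)  [x≤a] = -13·1²·2²·(3·3·4-(3·3+1)·2)/(6·4³·20000) = -13/120000 m
Load 2 — applied couple M₀=7 kN·m at a=12/5 m (b=L-a=8/5):
  y_2 = (R_Ax³/6 - M_Ax²/2)/EI  [x≤a] with R_A=63/25, M_A=56/25 = ((63/25)·2³/6 - (56/25)·2²/2)/20000 = -7/125000 m
Load 3 — point force P=20 kN at a=8/5 m (b=L-a=12/5):
  y_3 = -Pa²(L-x)²(3bL-(3b+a)(L-x))/(6L³EI)  [x>a] = -20·(8/5)²·(4-2)²·(3·(12/5)·4-(3·(12/5)+(8/5))·(4-2))/(6·4³·20000) = -14/46875 m
Superposition: y = Σ y_i = -463/1000000 m ≈ -0.000463 m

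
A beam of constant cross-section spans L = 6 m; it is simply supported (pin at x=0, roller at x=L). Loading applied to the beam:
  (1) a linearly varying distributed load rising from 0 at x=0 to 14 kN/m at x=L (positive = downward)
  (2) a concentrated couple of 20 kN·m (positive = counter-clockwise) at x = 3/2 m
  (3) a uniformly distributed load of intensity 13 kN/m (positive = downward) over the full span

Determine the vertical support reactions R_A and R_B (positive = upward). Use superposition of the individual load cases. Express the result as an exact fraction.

R_A = 169/3 kN, R_B = 191/3 kN

Load 1 — triangular load w₀=14 kN/m (0→w₀ over full span):
  R_A = w₀L/6 = 14·6/6 = 14 kN
  R_B = w₀L/3 = 14·6/3 = 28 kN
Load 2 — applied couple M₀=20 kN·m at a=3/2 m (b=L-a=9/2):
  R_A = M₀/L = 20/6 = 10/3 kN
  R_B = -M₀/L = -20/6 = -10/3 kN
Load 3 — uniform load w=13 kN/m over full span:
  R_A = wL/2 = 13·6/2 = 39 kN
  R_B = wL/2 = 13·6/2 = 39 kN
Superposition: R_A = 169/3 kN, R_B = 191/3 kN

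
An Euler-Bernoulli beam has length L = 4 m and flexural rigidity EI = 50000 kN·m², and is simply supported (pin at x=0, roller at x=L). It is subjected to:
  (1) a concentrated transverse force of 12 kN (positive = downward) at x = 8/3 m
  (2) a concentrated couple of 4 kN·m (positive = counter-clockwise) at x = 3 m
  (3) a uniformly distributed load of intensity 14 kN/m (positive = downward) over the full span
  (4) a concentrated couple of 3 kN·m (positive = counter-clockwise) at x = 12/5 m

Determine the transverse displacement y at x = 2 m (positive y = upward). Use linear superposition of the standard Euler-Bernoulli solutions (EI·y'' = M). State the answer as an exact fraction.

y(2) = -21727/16875000 m

Load 1 — point force P=12 kN at a=8/3 m (b=L-a=4/3):
  y_1 = -Pbx(L²-b²-x²)/(6LEI)  [x≤a] = -12·(4/3)·2·(4²-(4/3)²-2²)/(6·4·50000) = -23/84375 m
Load 2 — applied couple M₀=4 kN·m at a=3 m (b=L-a=1):
  y_2 = (M₀x³/(6L)+C₁x)/EI  [x≤a] with C₁=M₀(3b²-L²)/(6L)=-13/6 = (4·2³/(6·4)+(-13/6)·2)/50000 = -3/50000 m
Load 3 — uniform load w=14 kN/m over full span:
  y_3 = -wx(L³-2Lx²+x³)/(24EI) = -14·2·(4³-2·4·2²+2³)/(24·50000) = -7/7500 m
Load 4 — applied couple M₀=3 kN·m at a=12/5 m (b=L-a=8/5):
  y_4 = (M₀x³/(6L)+C₁x)/EI  [x≤a] with C₁=M₀(3b²-L²)/(6L)=-26/25 = (3·2³/(6·4)+(-26/25)·2)/50000 = -27/1250000 m
Superposition: y = Σ y_i = -21727/16875000 m ≈ -0.001288 m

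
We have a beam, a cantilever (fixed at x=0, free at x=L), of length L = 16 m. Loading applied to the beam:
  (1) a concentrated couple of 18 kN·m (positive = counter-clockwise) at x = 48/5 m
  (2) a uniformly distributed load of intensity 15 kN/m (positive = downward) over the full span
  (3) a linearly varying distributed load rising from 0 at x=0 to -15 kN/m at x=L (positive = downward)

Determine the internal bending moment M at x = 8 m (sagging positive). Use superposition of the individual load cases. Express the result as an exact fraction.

Load 1 — applied couple M₀=18 kN·m at a=48/5 m (b=L-a=32/5):
  M_1 = M₀  [x≤a] = 18 = 18 kN·m
Load 2 — uniform load w=15 kN/m over full span:
  M_2 = -w(L-x)²/2 = -15·(16-8)²/2 = -480 kN·m
Load 3 — triangular load w₀=-15 kN/m (0→w₀ over full span):
  M_3 = w₀Lx/2 - w₀L²/3 - w₀x³/(6L) = (-15)·16·8/2 - (-15)·16²/3 - (-15)·8³/(6·16) = 400 kN·m
Superposition: M = Σ M_i = -62 kN·m ≈ -62.000000 kN·m

M(8) = -62 kN·m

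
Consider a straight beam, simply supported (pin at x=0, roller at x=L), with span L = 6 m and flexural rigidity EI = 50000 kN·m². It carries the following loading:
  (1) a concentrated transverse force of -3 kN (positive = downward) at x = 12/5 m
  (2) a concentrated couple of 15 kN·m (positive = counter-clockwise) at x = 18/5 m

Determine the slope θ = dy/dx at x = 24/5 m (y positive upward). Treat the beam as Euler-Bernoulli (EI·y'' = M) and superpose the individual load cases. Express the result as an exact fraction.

Load 1 — point force P=-3 kN at a=12/5 m (b=L-a=18/5):
  θ_1 = -Pa(2L²-6Lx+3x²+a²)/(6LEI)  [x>a] = -(-3)·(12/5)·(2·6²-6·6·(24/5)+3·(24/5)²+(12/5)²)/(6·6·50000) = -81/781250 rad
Load 2 — applied couple M₀=15 kN·m at a=18/5 m (b=L-a=12/5):
  θ_2 = (M₀x²/(2L)-M₀(x-a)+C₁)/EI  [x>a] with C₁=M₀(3b²-L²)/(6L)=-39/5 = (15·(24/5)²/(2·6)-15·((24/5)-(18/5))+(-39/5))/50000 = 3/50000 rad
Superposition: θ = Σ θ_i = -273/6250000 rad ≈ -0.000044 rad

θ(24/5) = -273/6250000 rad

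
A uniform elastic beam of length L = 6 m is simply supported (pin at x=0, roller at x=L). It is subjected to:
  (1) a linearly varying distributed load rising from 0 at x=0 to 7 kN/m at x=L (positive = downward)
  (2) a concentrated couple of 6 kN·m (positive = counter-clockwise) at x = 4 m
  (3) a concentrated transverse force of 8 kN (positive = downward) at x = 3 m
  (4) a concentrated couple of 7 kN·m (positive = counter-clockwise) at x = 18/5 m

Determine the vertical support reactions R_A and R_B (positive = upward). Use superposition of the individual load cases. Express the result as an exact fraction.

R_A = 79/6 kN, R_B = 95/6 kN

Load 1 — triangular load w₀=7 kN/m (0→w₀ over full span):
  R_A = w₀L/6 = 7·6/6 = 7 kN
  R_B = w₀L/3 = 7·6/3 = 14 kN
Load 2 — applied couple M₀=6 kN·m at a=4 m (b=L-a=2):
  R_A = M₀/L = 6/6 = 1 kN
  R_B = -M₀/L = -6/6 = -1 kN
Load 3 — point force P=8 kN at a=3 m (b=L-a=3):
  R_A = Pb/L = 8·3/6 = 4 kN
  R_B = Pa/L = 8·3/6 = 4 kN
Load 4 — applied couple M₀=7 kN·m at a=18/5 m (b=L-a=12/5):
  R_A = M₀/L = 7/6 kN
  R_B = -M₀/L = -7/6 kN
Superposition: R_A = 79/6 kN, R_B = 95/6 kN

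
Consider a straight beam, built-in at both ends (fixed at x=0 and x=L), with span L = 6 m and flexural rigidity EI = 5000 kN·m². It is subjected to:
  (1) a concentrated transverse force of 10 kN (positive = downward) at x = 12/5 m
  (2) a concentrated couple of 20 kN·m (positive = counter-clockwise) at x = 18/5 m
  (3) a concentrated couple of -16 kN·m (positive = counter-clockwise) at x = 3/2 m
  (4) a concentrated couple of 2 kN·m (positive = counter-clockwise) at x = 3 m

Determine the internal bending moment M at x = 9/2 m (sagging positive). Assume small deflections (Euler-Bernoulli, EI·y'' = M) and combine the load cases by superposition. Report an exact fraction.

M(9/2) = -603/100 kN·m

Load 1 — point force P=10 kN at a=12/5 m (b=L-a=18/5):
  M_1 = Pa²(a+3b)(L-x)/L³ - Pa²b/L²  [x>a] = 10·(12/5)²·((12/5)+3·(18/5))·(6-(9/2))/6³ - 10·(12/5)²·(18/5)/6² = -12/25 kN·m
Load 2 — applied couple M₀=20 kN·m at a=18/5 m (b=L-a=12/5):
  M_2 = R_Ax - M_A - M₀  [x>a] with R_A=24/5, M_A=32/5 = (24/5)·(9/2) - (32/5) - 20 = -24/5 kN·m
Load 3 — applied couple M₀=-16 kN·m at a=3/2 m (b=L-a=9/2):
  M_3 = R_Ax - M_A - M₀  [x>a] with R_A=-3, M_A=3 = (-3)·(9/2) - 3 - (-16) = -1/2 kN·m
Load 4 — applied couple M₀=2 kN·m at a=3 m (b=L-a=3):
  M_4 = R_Ax - M_A - M₀  [x>a] with R_A=1/2, M_A=1/2 = (1/2)·(9/2) - (1/2) - 2 = -1/4 kN·m
Superposition: M = Σ M_i = -603/100 kN·m ≈ -6.030000 kN·m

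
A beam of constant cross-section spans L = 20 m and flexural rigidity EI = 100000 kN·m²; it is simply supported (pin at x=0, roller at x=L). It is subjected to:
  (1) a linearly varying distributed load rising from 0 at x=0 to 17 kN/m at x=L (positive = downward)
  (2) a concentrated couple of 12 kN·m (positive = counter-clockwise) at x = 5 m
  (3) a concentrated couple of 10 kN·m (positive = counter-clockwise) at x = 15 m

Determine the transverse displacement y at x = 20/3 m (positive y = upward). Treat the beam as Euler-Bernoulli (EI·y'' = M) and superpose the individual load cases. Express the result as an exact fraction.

Load 1 — triangular load w₀=17 kN/m (0→w₀ over full span):
  y_1 = -w₀x(7L⁴-10L²x²+3x⁴)/(360LEI) = -17·(20/3)·(7·20⁴-10·20²·(20/3)²+3·(20/3)⁴)/(360·20·100000) = -544/3645 m
Load 2 — applied couple M₀=12 kN·m at a=5 m (b=L-a=15):
  y_2 = (M₀x³/(6L)-M₀(x-a)²/2+C₁x)/EI  [x>a] with C₁=M₀(3b²-L²)/(6L)=55/2 = (12·(20/3)³/(6·20)-12·((20/3)-5)²/2+(55/2)·(20/3))/100000 = 53/27000 m
Load 3 — applied couple M₀=10 kN·m at a=15 m (b=L-a=5):
  y_3 = (M₀x³/(6L)+C₁x)/EI  [x≤a] with C₁=M₀(3b²-L²)/(6L)=-325/12 = (10·(20/3)³/(6·20)+(-325/12)·(20/3))/100000 = -101/64800 m
Superposition: y = Σ y_i = -434021/2916000 m ≈ -0.148841 m

y(20/3) = -434021/2916000 m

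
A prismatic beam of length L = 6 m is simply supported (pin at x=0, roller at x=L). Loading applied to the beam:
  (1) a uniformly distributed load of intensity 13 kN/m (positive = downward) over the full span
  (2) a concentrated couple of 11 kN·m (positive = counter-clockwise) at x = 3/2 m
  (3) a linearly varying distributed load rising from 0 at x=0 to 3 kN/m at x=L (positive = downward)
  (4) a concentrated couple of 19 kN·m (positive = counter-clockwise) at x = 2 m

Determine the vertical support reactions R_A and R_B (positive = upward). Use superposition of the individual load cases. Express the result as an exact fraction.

R_A = 47 kN, R_B = 40 kN

Load 1 — uniform load w=13 kN/m over full span:
  R_A = wL/2 = 13·6/2 = 39 kN
  R_B = wL/2 = 13·6/2 = 39 kN
Load 2 — applied couple M₀=11 kN·m at a=3/2 m (b=L-a=9/2):
  R_A = M₀/L = 11/6 kN
  R_B = -M₀/L = -11/6 kN
Load 3 — triangular load w₀=3 kN/m (0→w₀ over full span):
  R_A = w₀L/6 = 3·6/6 = 3 kN
  R_B = w₀L/3 = 3·6/3 = 6 kN
Load 4 — applied couple M₀=19 kN·m at a=2 m (b=L-a=4):
  R_A = M₀/L = 19/6 kN
  R_B = -M₀/L = -19/6 kN
Superposition: R_A = 47 kN, R_B = 40 kN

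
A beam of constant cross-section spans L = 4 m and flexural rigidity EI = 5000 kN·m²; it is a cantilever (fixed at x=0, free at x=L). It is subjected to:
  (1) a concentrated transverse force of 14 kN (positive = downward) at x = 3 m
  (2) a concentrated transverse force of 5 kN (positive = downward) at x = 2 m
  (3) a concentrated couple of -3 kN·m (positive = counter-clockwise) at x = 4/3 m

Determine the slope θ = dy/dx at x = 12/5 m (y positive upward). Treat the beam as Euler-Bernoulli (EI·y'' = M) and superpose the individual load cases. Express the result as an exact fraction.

Load 1 — point force P=14 kN at a=3 m (b=L-a=1):
  θ_1 = -Px(2a-x)/(2EI)  [x≤a] = -14·(12/5)·(2·3-(12/5))/(2·5000) = -189/15625 rad
Load 2 — point force P=5 kN at a=2 m (b=L-a=2):
  θ_2 = -Pa²/(2EI)  [x>a] = -5·2²/(2·5000) = -1/500 rad
Load 3 — applied couple M₀=-3 kN·m at a=4/3 m (b=L-a=8/3):
  θ_3 = M₀a/EI  [x>a] = (-3)·(4/3)/5000 = -1/1250 rad
Superposition: θ = Σ θ_i = -931/62500 rad ≈ -0.014896 rad

θ(12/5) = -931/62500 rad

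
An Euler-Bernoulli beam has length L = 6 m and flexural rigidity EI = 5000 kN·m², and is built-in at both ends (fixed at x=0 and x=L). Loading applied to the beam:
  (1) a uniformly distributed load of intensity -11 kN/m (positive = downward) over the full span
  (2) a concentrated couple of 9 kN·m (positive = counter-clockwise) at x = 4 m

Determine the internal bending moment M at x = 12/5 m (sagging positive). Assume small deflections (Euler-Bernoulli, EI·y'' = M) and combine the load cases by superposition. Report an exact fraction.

M(12/5) = -318/25 kN·m

Load 1 — uniform load w=-11 kN/m over full span:
  M_1 = wLx/2 - wL²/12 - wx²/2 = (-11)·6·(12/5)/2 - (-11)·6²/12 - (-11)·(12/5)²/2 = -363/25 kN·m
Load 2 — applied couple M₀=9 kN·m at a=4 m (b=L-a=2):
  M_2 = R_Ax - M_A  [x≤a] with R_A=2, M_A=3 = 2·(12/5) - 3 = 9/5 kN·m
Superposition: M = Σ M_i = -318/25 kN·m ≈ -12.720000 kN·m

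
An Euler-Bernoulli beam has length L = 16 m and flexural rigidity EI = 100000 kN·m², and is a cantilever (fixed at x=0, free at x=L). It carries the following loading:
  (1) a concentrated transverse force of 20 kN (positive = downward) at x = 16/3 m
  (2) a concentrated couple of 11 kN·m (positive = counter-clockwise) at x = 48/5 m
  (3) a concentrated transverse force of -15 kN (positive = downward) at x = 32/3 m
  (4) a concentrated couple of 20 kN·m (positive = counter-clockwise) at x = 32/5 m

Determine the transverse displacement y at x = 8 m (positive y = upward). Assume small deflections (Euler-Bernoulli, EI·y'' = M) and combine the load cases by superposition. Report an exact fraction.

Load 1 — point force P=20 kN at a=16/3 m (b=L-a=32/3):
  y_1 = -Pa²(3x-a)/(6EI)  [x>a] = -20·(16/3)²·(3·8-(16/3))/(6·100000) = -896/50625 m
Load 2 — applied couple M₀=11 kN·m at a=48/5 m (b=L-a=32/5):
  y_2 = M₀x²/(2EI)  [x≤a] = 11·8²/(2·100000) = 11/3125 m
Load 3 — point force P=-15 kN at a=32/3 m (b=L-a=16/3):
  y_3 = -Px²(3a-x)/(6EI)  [x≤a] = -(-15)·8²·(3·(32/3)-8)/(6·100000) = 24/625 m
Load 4 — applied couple M₀=20 kN·m at a=32/5 m (b=L-a=48/5):
  y_4 = M₀a(2x-a)/(2EI)  [x>a] = 20·(32/5)·(2·8-(32/5))/(2·100000) = 96/15625 m
Superposition: y = Σ y_i = 38431/1265625 m ≈ 0.030365 m

y(8) = 38431/1265625 m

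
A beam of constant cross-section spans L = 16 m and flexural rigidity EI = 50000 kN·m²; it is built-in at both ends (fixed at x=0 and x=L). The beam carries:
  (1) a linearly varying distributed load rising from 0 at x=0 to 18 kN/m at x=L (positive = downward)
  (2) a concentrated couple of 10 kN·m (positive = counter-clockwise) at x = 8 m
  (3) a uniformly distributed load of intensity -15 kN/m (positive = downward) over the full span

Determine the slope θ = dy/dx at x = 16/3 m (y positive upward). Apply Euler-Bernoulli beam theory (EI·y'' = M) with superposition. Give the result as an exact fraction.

θ(16/3) = 128/46875 rad

Load 1 — triangular load w₀=18 kN/m (0→w₀ over full span):
  θ_1 = -w₀(2x(L-x)(L-2x)(x+2L)+x²(L-x)²)/(120LEI) = -18·(2·(16/3)·(16-(16/3))·(16-2·(16/3))·((16/3)+2·16)+(16/3)²·(16-(16/3))²)/(120·16·50000) = -2048/421875 rad
Load 2 — applied couple M₀=10 kN·m at a=8 m (b=L-a=8):
  θ_2 = (R_Ax²/2 - M_Ax)/EI  [x≤a] with R_A=15/16, M_A=5/2 = ((15/16)·(16/3)²/2 - (5/2)·(16/3))/50000 = 0 rad
Load 3 — uniform load w=-15 kN/m over full span:
  θ_3 = -wx(L-x)(L-2x)/(12EI) = -(-15)·(16/3)·(16-(16/3))·(16-2·(16/3))/(12·50000) = 128/16875 rad
Superposition: θ = Σ θ_i = 128/46875 rad ≈ 0.002731 rad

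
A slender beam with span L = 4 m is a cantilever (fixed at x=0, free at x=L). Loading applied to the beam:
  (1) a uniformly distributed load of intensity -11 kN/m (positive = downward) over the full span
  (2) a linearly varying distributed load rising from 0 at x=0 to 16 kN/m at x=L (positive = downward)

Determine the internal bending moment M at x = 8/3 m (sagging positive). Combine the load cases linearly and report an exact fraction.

Load 1 — uniform load w=-11 kN/m over full span:
  M_1 = -w(L-x)²/2 = -(-11)·(4-(8/3))²/2 = 88/9 kN·m
Load 2 — triangular load w₀=16 kN/m (0→w₀ over full span):
  M_2 = w₀Lx/2 - w₀L²/3 - w₀x³/(6L) = 16·4·(8/3)/2 - 16·4²/3 - 16·(8/3)³/(6·4) = -1024/81 kN·m
Superposition: M = Σ M_i = -232/81 kN·m ≈ -2.864198 kN·m

M(8/3) = -232/81 kN·m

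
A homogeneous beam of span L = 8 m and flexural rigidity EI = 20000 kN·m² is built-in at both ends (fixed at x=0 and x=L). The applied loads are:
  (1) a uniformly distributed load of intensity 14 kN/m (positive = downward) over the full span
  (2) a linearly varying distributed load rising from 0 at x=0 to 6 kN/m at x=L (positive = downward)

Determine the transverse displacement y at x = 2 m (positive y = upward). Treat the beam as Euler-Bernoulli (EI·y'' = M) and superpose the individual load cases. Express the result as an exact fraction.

y(2) = -501/100000 m

Load 1 — uniform load w=14 kN/m over full span:
  y_1 = -wx²(L-x)²/(24EI) = -14·2²·(8-2)²/(24·20000) = -21/5000 m
Load 2 — triangular load w₀=6 kN/m (0→w₀ over full span):
  y_2 = -w₀x²(L-x)²(x+2L)/(120LEI) = -6·2²·(8-2)²·(2+2·8)/(120·8·20000) = -81/100000 m
Superposition: y = Σ y_i = -501/100000 m ≈ -0.005010 m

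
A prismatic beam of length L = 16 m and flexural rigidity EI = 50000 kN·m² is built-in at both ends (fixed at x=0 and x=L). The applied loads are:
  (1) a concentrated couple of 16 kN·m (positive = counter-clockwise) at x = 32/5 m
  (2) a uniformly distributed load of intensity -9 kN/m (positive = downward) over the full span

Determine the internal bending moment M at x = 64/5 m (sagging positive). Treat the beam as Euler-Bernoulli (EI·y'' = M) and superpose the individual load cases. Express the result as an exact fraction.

M(64/5) = 1024/125 kN·m

Load 1 — applied couple M₀=16 kN·m at a=32/5 m (b=L-a=48/5):
  M_1 = R_Ax - M_A - M₀  [x>a] with R_A=36/25, M_A=48/25 = (36/25)·(64/5) - (48/25) - 16 = 64/125 kN·m
Load 2 — uniform load w=-9 kN/m over full span:
  M_2 = wLx/2 - wL²/12 - wx²/2 = (-9)·16·(64/5)/2 - (-9)·16²/12 - (-9)·(64/5)²/2 = 192/25 kN·m
Superposition: M = Σ M_i = 1024/125 kN·m ≈ 8.192000 kN·m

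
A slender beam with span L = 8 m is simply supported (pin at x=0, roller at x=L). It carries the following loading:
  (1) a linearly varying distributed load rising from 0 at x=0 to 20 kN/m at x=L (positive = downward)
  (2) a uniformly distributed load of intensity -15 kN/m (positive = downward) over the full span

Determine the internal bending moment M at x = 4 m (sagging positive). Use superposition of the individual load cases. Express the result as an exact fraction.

Load 1 — triangular load w₀=20 kN/m (0→w₀ over full span):
  M_1 = w₀Lx/6 - w₀x³/(6L) = 20·8·4/6 - 20·4³/(6·8) = 80 kN·m
Load 2 — uniform load w=-15 kN/m over full span:
  M_2 = wx(L-x)/2 = (-15)·4·(8-4)/2 = -120 kN·m
Superposition: M = Σ M_i = -40 kN·m ≈ -40.000000 kN·m

M(4) = -40 kN·m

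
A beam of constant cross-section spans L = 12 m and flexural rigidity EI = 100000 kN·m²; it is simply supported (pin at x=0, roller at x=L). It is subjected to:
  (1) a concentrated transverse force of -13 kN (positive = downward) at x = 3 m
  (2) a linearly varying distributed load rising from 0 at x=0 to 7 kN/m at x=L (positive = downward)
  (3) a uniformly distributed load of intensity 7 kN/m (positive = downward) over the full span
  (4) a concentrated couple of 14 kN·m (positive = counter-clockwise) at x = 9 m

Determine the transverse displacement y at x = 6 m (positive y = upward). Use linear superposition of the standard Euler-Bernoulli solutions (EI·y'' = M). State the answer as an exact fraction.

Load 1 — point force P=-13 kN at a=3 m (b=L-a=9):
  y_1 = -Pa(L-x)(2Lx-a²-x²)/(6LEI)  [x>a] = -(-13)·3·(12-6)·(2·12·6-3²-6²)/(6·12·100000) = 1287/400000 m
Load 2 — triangular load w₀=7 kN/m (0→w₀ over full span):
  y_2 = -w₀x(7L⁴-10L²x²+3x⁴)/(360LEI) = -7·6·(7·12⁴-10·12²·6²+3·6⁴)/(360·12·100000) = -189/20000 m
Load 3 — uniform load w=7 kN/m over full span:
  y_3 = -wx(L³-2Lx²+x³)/(24EI) = -7·6·(12³-2·12·6²+6³)/(24·100000) = -189/10000 m
Load 4 — applied couple M₀=14 kN·m at a=9 m (b=L-a=3):
  y_4 = (M₀x³/(6L)+C₁x)/EI  [x≤a] with C₁=M₀(3b²-L²)/(6L)=-91/4 = (14·6³/(6·12)+(-91/4)·6)/100000 = -189/200000 m
Superposition: y = Σ y_i = -10431/400000 m ≈ -0.026077 m

y(6) = -10431/400000 m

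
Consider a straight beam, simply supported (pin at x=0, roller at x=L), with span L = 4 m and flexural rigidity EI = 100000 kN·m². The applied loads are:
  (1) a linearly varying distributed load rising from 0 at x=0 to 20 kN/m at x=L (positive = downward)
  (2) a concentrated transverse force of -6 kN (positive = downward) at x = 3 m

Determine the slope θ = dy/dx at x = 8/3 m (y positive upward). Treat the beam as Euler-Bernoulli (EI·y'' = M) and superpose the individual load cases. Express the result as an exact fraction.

Load 1 — triangular load w₀=20 kN/m (0→w₀ over full span):
  θ_1 = -w₀(7L⁴-30L²x²+15x⁴)/(360LEI) = -20·(7·4⁴-30·4²·(8/3)²+15·(8/3)⁴)/(360·4·100000) = 91/759375 rad
Load 2 — point force P=-6 kN at a=3 m (b=L-a=1):
  θ_2 = -Pb(L²-b²-3x²)/(6LEI)  [x≤a] = -(-6)·1·(4²-1²-3·(8/3)²)/(6·4·100000) = -19/1200000 rad
Superposition: θ = Σ θ_i = 10109/97200000 rad ≈ 0.000104 rad

θ(8/3) = 10109/97200000 rad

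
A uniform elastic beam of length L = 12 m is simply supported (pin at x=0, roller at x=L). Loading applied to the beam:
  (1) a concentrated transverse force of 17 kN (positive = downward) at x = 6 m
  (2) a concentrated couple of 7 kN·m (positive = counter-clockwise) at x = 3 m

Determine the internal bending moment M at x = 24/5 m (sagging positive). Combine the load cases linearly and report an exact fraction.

M(24/5) = 183/5 kN·m

Load 1 — point force P=17 kN at a=6 m (b=L-a=6):
  M_1 = Pbx/L  [x≤a] = 17·6·(24/5)/12 = 204/5 kN·m
Load 2 — applied couple M₀=7 kN·m at a=3 m (b=L-a=9):
  M_2 = M₀x/L - M₀  [x>a] = 7·(24/5)/12 - 7 = -21/5 kN·m
Superposition: M = Σ M_i = 183/5 kN·m ≈ 36.600000 kN·m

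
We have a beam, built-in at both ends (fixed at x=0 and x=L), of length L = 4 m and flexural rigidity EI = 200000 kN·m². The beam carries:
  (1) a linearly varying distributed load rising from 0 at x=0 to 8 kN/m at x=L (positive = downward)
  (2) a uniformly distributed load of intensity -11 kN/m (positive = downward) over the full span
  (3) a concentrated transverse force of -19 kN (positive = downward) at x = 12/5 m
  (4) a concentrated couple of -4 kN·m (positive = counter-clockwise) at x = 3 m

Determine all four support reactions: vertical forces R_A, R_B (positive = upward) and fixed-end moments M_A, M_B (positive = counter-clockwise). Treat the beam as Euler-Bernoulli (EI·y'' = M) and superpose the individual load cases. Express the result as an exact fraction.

R_A = -25013/1000 kN, M_A = -9473/500 kN·m, R_B = -21987/1000 kN, M_B = 29941/1500 kN·m

Load 1 — triangular load w₀=8 kN/m (0→w₀ over full span):
  R_A = 3w₀L/20 = 3·8·4/20 = 24/5 kN
  M_A = w₀L²/30 = 8·4²/30 = 64/15 kN·m
  R_B = 7w₀L/20 = 7·8·4/20 = 56/5 kN
  M_B = -w₀L²/20 = -8·4²/20 = -32/5 kN·m
Load 2 — uniform load w=-11 kN/m over full span:
  R_A = wL/2 = (-11)·4/2 = -22 kN
  M_A = wL²/12 = (-11)·4²/12 = -44/3 kN·m
  R_B = wL/2 = (-11)·4/2 = -22 kN
  M_B = -wL²/12 = -(-11)·4²/12 = 44/3 kN·m
Load 3 — point force P=-19 kN at a=12/5 m (b=L-a=8/5):
  R_A = Pb²(3a+b)/L³ = (-19)·(8/5)²·(3·(12/5)+(8/5))/4³ = -836/125 kN
  M_A = Pab²/L² = (-19)·(12/5)·(8/5)²/4² = -912/125 kN·m
  R_B = Pa²(a+3b)/L³ = (-19)·(12/5)²·((12/5)+3·(8/5))/4³ = -1539/125 kN
  M_B = -Pa²b/L² = -(-19)·(12/5)²·(8/5)/4² = 1368/125 kN·m
Load 4 — applied couple M₀=-4 kN·m at a=3 m (b=L-a=1):
  R_A = 6M₀ab/L³ = 6·(-4)·3·1/4³ = -9/8 kN
  M_A = M₀b(2a-b)/L² = (-4)·1·(2·3-1)/4² = -5/4 kN·m
  R_B = -6M₀ab/L³ = -6·(-4)·3·1/4³ = 9/8 kN
  M_B = M₀a(2b-a)/L² = (-4)·3·(2·1-3)/4² = 3/4 kN·m
Superposition: R_A = -25013/1000 kN, M_A = -9473/500 kN·m, R_B = -21987/1000 kN, M_B = 29941/1500 kN·m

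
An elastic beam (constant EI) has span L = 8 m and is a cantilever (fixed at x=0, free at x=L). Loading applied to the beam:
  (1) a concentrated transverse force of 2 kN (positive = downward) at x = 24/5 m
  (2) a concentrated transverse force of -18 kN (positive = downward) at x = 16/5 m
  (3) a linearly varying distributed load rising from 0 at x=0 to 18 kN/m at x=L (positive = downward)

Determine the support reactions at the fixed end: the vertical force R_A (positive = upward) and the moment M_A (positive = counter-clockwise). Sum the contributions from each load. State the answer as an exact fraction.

R_A = 56 kN, M_A = 336 kN·m

Load 1 — point force P=2 kN at a=24/5 m (b=L-a=16/5):
  R_A = P = 2 kN
  M_A = Pa = 2·(24/5) = 48/5 kN·m
Load 2 — point force P=-18 kN at a=16/5 m (b=L-a=24/5):
  R_A = P = (-18) = -18 kN
  M_A = Pa = (-18)·(16/5) = -288/5 kN·m
Load 3 — triangular load w₀=18 kN/m (0→w₀ over full span):
  R_A = w₀L/2 = 18·8/2 = 72 kN
  M_A = w₀L²/3 = 18·8²/3 = 384 kN·m
Superposition: R_A = 56 kN, M_A = 336 kN·m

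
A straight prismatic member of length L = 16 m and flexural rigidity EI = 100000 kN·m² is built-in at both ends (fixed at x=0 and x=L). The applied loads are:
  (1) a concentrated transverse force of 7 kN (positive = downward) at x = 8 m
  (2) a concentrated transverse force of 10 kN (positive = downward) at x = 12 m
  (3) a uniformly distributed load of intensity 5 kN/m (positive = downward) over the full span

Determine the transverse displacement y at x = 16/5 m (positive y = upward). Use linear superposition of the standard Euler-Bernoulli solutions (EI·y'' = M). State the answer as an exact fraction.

y(16/5) = -5062/1171875 m

Load 1 — point force P=7 kN at a=8 m (b=L-a=8):
  y_1 = -Pb²x²(3aL-(3a+b)x)/(6L³EI)  [x≤a] = -7·8²·(16/5)²·(3·8·16-(3·8+8)·(16/5))/(6·16³·100000) = -616/1171875 m
Load 2 — point force P=10 kN at a=12 m (b=L-a=4):
  y_2 = -Pb²x²(3aL-(3a+b)x)/(6L³EI)  [x≤a] = -10·4²·(16/5)²·(3·12·16-(3·12+4)·(16/5))/(6·16³·100000) = -14/46875 m
Load 3 — uniform load w=5 kN/m over full span:
  y_3 = -wx²(L-x)²/(24EI) = -5·(16/5)²·(16-(16/5))²/(24·100000) = -4096/1171875 m
Superposition: y = Σ y_i = -5062/1171875 m ≈ -0.004320 m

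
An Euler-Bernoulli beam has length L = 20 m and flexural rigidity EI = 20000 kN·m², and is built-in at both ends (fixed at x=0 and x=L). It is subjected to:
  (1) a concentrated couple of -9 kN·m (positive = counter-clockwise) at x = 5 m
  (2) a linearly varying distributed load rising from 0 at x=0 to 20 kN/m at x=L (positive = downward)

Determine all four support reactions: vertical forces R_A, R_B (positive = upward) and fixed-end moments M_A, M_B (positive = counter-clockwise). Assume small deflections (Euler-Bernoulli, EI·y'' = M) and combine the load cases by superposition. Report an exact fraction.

R_A = 9519/160 kN, M_A = 12881/48 kN·m, R_B = 22481/160 kN, M_B = -6445/16 kN·m

Load 1 — applied couple M₀=-9 kN·m at a=5 m (b=L-a=15):
  R_A = 6M₀ab/L³ = 6·(-9)·5·15/20³ = -81/160 kN
  M_A = M₀b(2a-b)/L² = (-9)·15·(2·5-15)/20² = 27/16 kN·m
  R_B = -6M₀ab/L³ = -6·(-9)·5·15/20³ = 81/160 kN
  M_B = M₀a(2b-a)/L² = (-9)·5·(2·15-5)/20² = -45/16 kN·m
Load 2 — triangular load w₀=20 kN/m (0→w₀ over full span):
  R_A = 3w₀L/20 = 3·20·20/20 = 60 kN
  M_A = w₀L²/30 = 20·20²/30 = 800/3 kN·m
  R_B = 7w₀L/20 = 7·20·20/20 = 140 kN
  M_B = -w₀L²/20 = -20·20²/20 = -400 kN·m
Superposition: R_A = 9519/160 kN, M_A = 12881/48 kN·m, R_B = 22481/160 kN, M_B = -6445/16 kN·m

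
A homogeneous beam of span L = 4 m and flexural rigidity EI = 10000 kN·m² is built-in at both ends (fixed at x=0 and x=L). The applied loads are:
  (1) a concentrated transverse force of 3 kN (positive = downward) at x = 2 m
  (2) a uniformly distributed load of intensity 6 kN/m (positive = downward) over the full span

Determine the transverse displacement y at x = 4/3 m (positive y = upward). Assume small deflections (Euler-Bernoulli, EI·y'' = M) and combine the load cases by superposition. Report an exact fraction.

y(4/3) = -79/202500 m

Load 1 — point force P=3 kN at a=2 m (b=L-a=2):
  y_1 = -Pb²x²(3aL-(3a+b)x)/(6L³EI)  [x≤a] = -3·2²·(4/3)²·(3·2·4-(3·2+2)·(4/3))/(6·4³·10000) = -1/13500 m
Load 2 — uniform load w=6 kN/m over full span:
  y_2 = -wx²(L-x)²/(24EI) = -6·(4/3)²·(4-(4/3))²/(24·10000) = -16/50625 m
Superposition: y = Σ y_i = -79/202500 m ≈ -0.000390 m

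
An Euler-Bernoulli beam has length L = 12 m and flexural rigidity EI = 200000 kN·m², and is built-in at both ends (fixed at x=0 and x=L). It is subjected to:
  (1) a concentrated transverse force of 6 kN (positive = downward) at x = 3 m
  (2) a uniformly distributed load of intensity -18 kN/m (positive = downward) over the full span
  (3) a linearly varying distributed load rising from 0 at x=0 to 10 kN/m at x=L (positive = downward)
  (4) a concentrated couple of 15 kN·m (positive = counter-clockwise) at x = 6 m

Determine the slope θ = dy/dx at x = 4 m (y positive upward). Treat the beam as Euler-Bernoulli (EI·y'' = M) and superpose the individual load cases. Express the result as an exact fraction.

Load 1 — point force P=6 kN at a=3 m (b=L-a=9):
  θ_1 = Pa²(L-x)(2bL-(3b+a)(L-x))/(2L³EI)  [x>a] = 6·3²·(12-4)·(2·9·12-(3·9+3)·(12-4))/(2·12³·200000) = -3/200000 rad
Load 2 — uniform load w=-18 kN/m over full span:
  θ_2 = -wx(L-x)(L-2x)/(12EI) = -(-18)·4·(12-4)·(12-2·4)/(12·200000) = 3/3125 rad
Load 3 — triangular load w₀=10 kN/m (0→w₀ over full span):
  θ_3 = -w₀(2x(L-x)(L-2x)(x+2L)+x²(L-x)²)/(120LEI) = -10·(2·4·(12-4)·(12-2·4)·(4+2·12)+4²·(12-4)²)/(120·12·200000) = -8/28125 rad
Load 4 — applied couple M₀=15 kN·m at a=6 m (b=L-a=6):
  θ_4 = (R_Ax²/2 - M_Ax)/EI  [x≤a] with R_A=15/8, M_A=15/4 = ((15/8)·4²/2 - (15/4)·4)/200000 = 0 rad
Superposition: θ = Σ θ_i = 1189/1800000 rad ≈ 0.000661 rad

θ(4) = 1189/1800000 rad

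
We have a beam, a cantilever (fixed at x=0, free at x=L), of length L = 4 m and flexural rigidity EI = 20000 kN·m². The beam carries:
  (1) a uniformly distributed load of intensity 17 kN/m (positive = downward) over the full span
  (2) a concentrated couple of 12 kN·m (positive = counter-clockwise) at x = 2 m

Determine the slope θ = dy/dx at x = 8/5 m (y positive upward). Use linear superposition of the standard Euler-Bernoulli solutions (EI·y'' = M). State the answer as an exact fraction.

θ(8/5) = -1441/234375 rad

Load 1 — uniform load w=17 kN/m over full span:
  θ_1 = -wx(x²-3Lx+3L²)/(6EI) = -17·(8/5)·((8/5)²-3·4·(8/5)+3·4²)/(6·20000) = -1666/234375 rad
Load 2 — applied couple M₀=12 kN·m at a=2 m (b=L-a=2):
  θ_2 = M₀x/EI  [x≤a] = 12·(8/5)/20000 = 3/3125 rad
Superposition: θ = Σ θ_i = -1441/234375 rad ≈ -0.006148 rad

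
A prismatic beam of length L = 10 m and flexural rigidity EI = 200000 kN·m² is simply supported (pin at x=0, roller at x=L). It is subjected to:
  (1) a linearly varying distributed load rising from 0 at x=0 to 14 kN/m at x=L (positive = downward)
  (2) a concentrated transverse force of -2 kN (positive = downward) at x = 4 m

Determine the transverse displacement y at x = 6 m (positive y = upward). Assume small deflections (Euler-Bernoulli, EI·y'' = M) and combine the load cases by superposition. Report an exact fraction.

y(6) = -1987/468750 m

Load 1 — triangular load w₀=14 kN/m (0→w₀ over full span):
  y_1 = -w₀x(7L⁴-10L²x²+3x⁴)/(360LEI) = -14·6·(7·10⁴-10·10²·6²+3·6⁴)/(360·10·200000) = -1036/234375 m
Load 2 — point force P=-2 kN at a=4 m (b=L-a=6):
  y_2 = -Pa(L-x)(2Lx-a²-x²)/(6LEI)  [x>a] = -(-2)·4·(10-6)·(2·10·6-4²-6²)/(6·10·200000) = 17/93750 m
Superposition: y = Σ y_i = -1987/468750 m ≈ -0.004239 m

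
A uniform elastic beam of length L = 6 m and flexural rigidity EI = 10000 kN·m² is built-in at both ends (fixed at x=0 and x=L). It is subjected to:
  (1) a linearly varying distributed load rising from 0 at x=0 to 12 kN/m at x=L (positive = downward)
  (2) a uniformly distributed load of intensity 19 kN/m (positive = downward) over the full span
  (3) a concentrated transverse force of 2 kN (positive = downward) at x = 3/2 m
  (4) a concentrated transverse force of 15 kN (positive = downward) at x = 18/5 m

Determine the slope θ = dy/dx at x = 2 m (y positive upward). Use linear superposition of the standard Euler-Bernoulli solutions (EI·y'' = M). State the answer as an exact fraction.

Load 1 — triangular load w₀=12 kN/m (0→w₀ over full span):
  θ_1 = -w₀(2x(L-x)(L-2x)(x+2L)+x²(L-x)²)/(120LEI) = -12·(2·2·(6-2)·(6-2·2)·(2+2·6)+2²·(6-2)²)/(120·6·10000) = -8/9375 rad
Load 2 — uniform load w=19 kN/m over full span:
  θ_2 = -wx(L-x)(L-2x)/(12EI) = -19·2·(6-2)·(6-2·2)/(12·10000) = -19/7500 rad
Load 3 — point force P=2 kN at a=3/2 m (b=L-a=9/2):
  θ_3 = Pa²(L-x)(2bL-(3b+a)(L-x))/(2L³EI)  [x>a] = 2·(3/2)²·(6-2)·(2·(9/2)·6-(3·(9/2)+(3/2))·(6-2))/(2·6³·10000) = -1/40000 rad
Load 4 — point force P=15 kN at a=18/5 m (b=L-a=12/5):
  θ_4 = -Pb²x(2aL-(3a+b)x)/(2L³EI)  [x≤a] = -15·(12/5)²·2·(2·(18/5)·6-(3·(18/5)+(12/5))·2)/(2·6³·10000) = -21/31250 rad
Superposition: θ = Σ θ_i = -12251/3000000 rad ≈ -0.004084 rad

θ(2) = -12251/3000000 rad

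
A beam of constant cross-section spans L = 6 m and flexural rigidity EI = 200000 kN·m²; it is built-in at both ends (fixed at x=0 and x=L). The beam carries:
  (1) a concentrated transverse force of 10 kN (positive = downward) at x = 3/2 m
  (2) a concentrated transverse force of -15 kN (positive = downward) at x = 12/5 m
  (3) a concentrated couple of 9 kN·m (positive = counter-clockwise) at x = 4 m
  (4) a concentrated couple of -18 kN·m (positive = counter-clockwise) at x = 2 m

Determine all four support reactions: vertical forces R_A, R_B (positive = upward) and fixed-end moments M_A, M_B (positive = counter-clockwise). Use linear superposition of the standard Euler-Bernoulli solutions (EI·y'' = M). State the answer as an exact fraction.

R_A = -1313/400 kN, M_A = -609/400 kN·m, R_B = -687/400 kN, M_B = -69/400 kN·m

Load 1 — point force P=10 kN at a=3/2 m (b=L-a=9/2):
  R_A = Pb²(3a+b)/L³ = 10·(9/2)²·(3·(3/2)+(9/2))/6³ = 135/16 kN
  M_A = Pab²/L² = 10·(3/2)·(9/2)²/6² = 135/16 kN·m
  R_B = Pa²(a+3b)/L³ = 10·(3/2)²·((3/2)+3·(9/2))/6³ = 25/16 kN
  M_B = -Pa²b/L² = -10·(3/2)²·(9/2)/6² = -45/16 kN·m
Load 2 — point force P=-15 kN at a=12/5 m (b=L-a=18/5):
  R_A = Pb²(3a+b)/L³ = (-15)·(18/5)²·(3·(12/5)+(18/5))/6³ = -243/25 kN
  M_A = Pab²/L² = (-15)·(12/5)·(18/5)²/6² = -324/25 kN·m
  R_B = Pa²(a+3b)/L³ = (-15)·(12/5)²·((12/5)+3·(18/5))/6³ = -132/25 kN
  M_B = -Pa²b/L² = -(-15)·(12/5)²·(18/5)/6² = 216/25 kN·m
Load 3 — applied couple M₀=9 kN·m at a=4 m (b=L-a=2):
  R_A = 6M₀ab/L³ = 6·9·4·2/6³ = 2 kN
  M_A = M₀b(2a-b)/L² = 9·2·(2·4-2)/6² = 3 kN·m
  R_B = -6M₀ab/L³ = -6·9·4·2/6³ = -2 kN
  M_B = M₀a(2b-a)/L² = 9·4·(2·2-4)/6² = 0 kN·m
Load 4 — applied couple M₀=-18 kN·m at a=2 m (b=L-a=4):
  R_A = 6M₀ab/L³ = 6·(-18)·2·4/6³ = -4 kN
  M_A = M₀b(2a-b)/L² = (-18)·4·(2·2-4)/6² = 0 kN·m
  R_B = -6M₀ab/L³ = -6·(-18)·2·4/6³ = 4 kN
  M_B = M₀a(2b-a)/L² = (-18)·2·(2·4-2)/6² = -6 kN·m
Superposition: R_A = -1313/400 kN, M_A = -609/400 kN·m, R_B = -687/400 kN, M_B = -69/400 kN·m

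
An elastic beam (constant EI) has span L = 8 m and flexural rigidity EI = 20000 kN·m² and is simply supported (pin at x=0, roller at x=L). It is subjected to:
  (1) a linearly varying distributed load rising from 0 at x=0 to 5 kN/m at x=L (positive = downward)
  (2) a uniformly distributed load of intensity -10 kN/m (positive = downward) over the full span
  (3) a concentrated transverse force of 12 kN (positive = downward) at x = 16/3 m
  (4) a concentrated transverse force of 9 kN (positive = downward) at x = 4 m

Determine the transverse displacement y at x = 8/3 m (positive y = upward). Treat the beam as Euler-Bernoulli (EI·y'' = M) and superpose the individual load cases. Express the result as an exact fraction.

Load 1 — triangular load w₀=5 kN/m (0→w₀ over full span):
  y_1 = -w₀x(7L⁴-10L²x²+3x⁴)/(360LEI) = -5·(8/3)·(7·8⁴-10·8²·(8/3)²+3·(8/3)⁴)/(360·8·20000) = -512/91125 m
Load 2 — uniform load w=-10 kN/m over full span:
  y_2 = -wx(L³-2Lx²+x³)/(24EI) = -(-10)·(8/3)·(8³-2·8·(8/3)²+(8/3)³)/(24·20000) = 704/30375 m
Load 3 — point force P=12 kN at a=16/3 m (b=L-a=8/3):
  y_3 = -Pbx(L²-b²-x²)/(6LEI)  [x≤a] = -12·(8/3)·(8/3)·(8²-(8/3)²-(8/3)²)/(6·8·20000) = -224/50625 m
Load 4 — point force P=9 kN at a=4 m (b=L-a=4):
  y_4 = -Pbx(L²-b²-x²)/(6LEI)  [x≤a] = -9·4·(8/3)·(8²-4²-(8/3)²)/(6·8·20000) = -23/5625 m
Superposition: y = Σ y_i = 4121/455625 m ≈ 0.009045 m

y(8/3) = 4121/455625 m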